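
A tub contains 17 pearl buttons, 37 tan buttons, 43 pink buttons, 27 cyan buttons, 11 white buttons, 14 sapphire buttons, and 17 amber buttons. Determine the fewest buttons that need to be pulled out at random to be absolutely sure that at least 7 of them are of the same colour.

43

By the pigeonhole principle, put each drawn button into a box by colour. The largest draw with every box below 7 takes min(count, 6) from each colour.
Σ min(cᵢ, 6) = 6 + 6 + 6 + 6 + 6 + 6 + 6 = 42.
Draw number 42 + 1 = 43 must push one box to 7.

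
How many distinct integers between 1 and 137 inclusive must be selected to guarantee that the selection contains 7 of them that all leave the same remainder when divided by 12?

73

By the pigeonhole principle, the 12 residue classes mod 12 are the pigeonholes.
With 72 integers one could put 6 in each residue class and have no class reach 7.
The 73rd integer pushes some class to 7, so 12·6 + 1 = 73.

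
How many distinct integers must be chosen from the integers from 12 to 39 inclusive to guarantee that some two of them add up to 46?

18

Group the elements by complementary pair {x, 46−x}: {12,34}, {13,33}, {14,32}, …, giving 11 two-element pairs, the single value 23 (it cannot pair with itself since the integers are distinct), and 5 integers whose partner 46−x falls outside [12,39].
Pigeonhole: treating each of those 17 groups as a pigeonhole, one can pick one integer per group — 17 integers — with no two summing to 46.
The 18th integer lands in an occupied pair, forcing a sum of 46.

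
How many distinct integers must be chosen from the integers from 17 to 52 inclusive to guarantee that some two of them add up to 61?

23

Group the elements by complementary pair {x, 61−x}: {17,44}, {18,43}, {19,42}, …, giving 14 two-element pairs and 8 integers whose partner 61−x falls outside [17,52].
Treating each of those 22 groups as a pigeonhole, one can pick one integer per group — 22 integers — with no two summing to 61.
The 23rd integer lands in an occupied pair, forcing a sum of 61.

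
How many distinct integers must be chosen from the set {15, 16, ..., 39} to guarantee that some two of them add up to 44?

19

A set avoiding the sum 44 can contain at most one of each pair {x, 44−x}, plus the 11 elements whose complement lies outside the range or equal to its own complement.
The integers 22, …, 39 (18 of them) are such a set: any two sum to at least 22+23 = 45 > 44.
Any 19th integer completes one of the 7 pairs, so 19 choices force a sum of 44.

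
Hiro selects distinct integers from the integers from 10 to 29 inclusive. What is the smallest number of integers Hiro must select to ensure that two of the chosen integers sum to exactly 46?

A set avoiding the sum 46 can contain at most one of each pair {x, 46−x}, plus the 8 elements whose complement lies outside the range or equal to its own complement.
The integers 10, …, 23 (14 of them) are such a set: any two sum to at least 10+11 = 21 and at most 22+23 = 45 < 46.
Pigeonhole: any 15th integer completes one of the 6 pairs, so 15 choices force a sum of 46.

15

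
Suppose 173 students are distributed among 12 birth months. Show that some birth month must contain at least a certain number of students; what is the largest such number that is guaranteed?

15

The 12 birth months are the holes and the 173 students are the pigeons.
If every birth month held at most 14 students, the total would be at most 12 × 14 = 168, which is less than 173.
So some birth month holds at least ⌈173/12⌉ = 15 students.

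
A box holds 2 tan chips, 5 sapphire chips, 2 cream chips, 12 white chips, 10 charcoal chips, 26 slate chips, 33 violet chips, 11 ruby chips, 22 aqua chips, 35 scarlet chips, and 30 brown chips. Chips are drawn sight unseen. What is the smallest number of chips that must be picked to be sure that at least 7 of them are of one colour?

Put each drawn chip into a box by colour. The largest draw with every box below 7 takes min(count, 6) from each colour; colours with fewer than 6 contribute all they have.
Σ min(cᵢ, 6) = 2 + 5 + 2 + 6 + 6 + 6 + 6 + 6 + 6 + 6 + 6 = 57.
Draw number 57 + 1 = 58 must push one box to 7.

58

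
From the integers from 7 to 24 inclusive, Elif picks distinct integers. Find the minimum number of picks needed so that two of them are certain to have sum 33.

11

Two chosen integers sum to 33 exactly when both halves of some pair {x, 33−x} with 9 ≤ x ≤ 33−x ≤ 24 are chosen — 8 such pairs.
The remaining 2 elements (those with no distinct partner in range) can never complete a 33-sum, so the worst case takes all of them and one from each pair: 2 + 8 = 10.
The 11th integer has to be the second member of some pair, so 10 + 1 = 11.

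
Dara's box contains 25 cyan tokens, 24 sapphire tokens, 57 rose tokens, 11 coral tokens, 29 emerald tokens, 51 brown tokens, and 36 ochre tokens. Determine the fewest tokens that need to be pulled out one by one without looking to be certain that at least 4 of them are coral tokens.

In the worst case for collecting coral tokens, every non-coral token comes out first.
There are 25 + 24 + 57 + 29 + 51 + 36 = 222 non-coral tokens altogether.
After those, each further token must be coral, so 222 + 4 = 226 draws guarantee 4 coral tokens.

226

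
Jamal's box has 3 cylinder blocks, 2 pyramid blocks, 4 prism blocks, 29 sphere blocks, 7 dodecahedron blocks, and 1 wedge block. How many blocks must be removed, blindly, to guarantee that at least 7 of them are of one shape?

23

The 6 shapes are the holes; the blocks drawn are the pigeons.
To avoid 7 of any one shape, the worst case takes at most 6 of each shape, or every block of a shape that has fewer than 6.
That gives 3 + 2 + 4 + 6 + 6 + 1 = 22 blocks with no shape reaching 7.
The next block forces some shape to 7, so 22 + 1 = 23.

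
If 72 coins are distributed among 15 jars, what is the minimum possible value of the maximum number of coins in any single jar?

5

By the pigeonhole principle, the 15 jars are the holes and the 72 coins are the pigeons.
If every jar held at most 4 coins, the total would be at most 15 × 4 = 60, which is less than 72.
So some jar holds at least ⌈72/15⌉ = 5 coins.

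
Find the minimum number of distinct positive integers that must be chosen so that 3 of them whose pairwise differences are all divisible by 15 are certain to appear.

31

Integers whose pairwise differences are multiples of 15 are exactly those sharing a remainder mod 15. Pigeonhole: the 15 residue classes mod 15 are the pigeonholes.
With 30 integers one could put 2 in each residue class and have no class reach 3.
The 31st integer pushes some class to 3, so 15·2 + 1 = 31.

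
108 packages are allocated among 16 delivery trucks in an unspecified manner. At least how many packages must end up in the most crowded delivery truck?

7

The 16 delivery trucks are the holes and the 108 packages are the pigeons.
If every delivery truck held at most 6 packages, the total would be at most 16 × 6 = 96, which is less than 108.
So some delivery truck holds at least ⌈108/16⌉ = 7 packages.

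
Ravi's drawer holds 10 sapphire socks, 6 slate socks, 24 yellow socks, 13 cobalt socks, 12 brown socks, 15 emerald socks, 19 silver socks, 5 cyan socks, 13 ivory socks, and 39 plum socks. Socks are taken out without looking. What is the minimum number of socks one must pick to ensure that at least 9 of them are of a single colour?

76

An adversary could hand out at most 8 socks per colour (slate, cyan run out sooner): 8 + 6 + 8 + 8 + 8 + 8 + 8 + 5 + 8 + 8 = 75 socks and still no colour has 9.
One more sock lands in a colour already at 8, so 76 draws are enough and 75 are not.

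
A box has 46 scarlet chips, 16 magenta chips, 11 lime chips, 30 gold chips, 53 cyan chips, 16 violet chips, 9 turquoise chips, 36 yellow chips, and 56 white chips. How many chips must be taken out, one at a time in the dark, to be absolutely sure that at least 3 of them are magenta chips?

In the worst case for collecting magenta chips, every non-magenta chip comes out first.
There are 46 + 11 + 30 + 53 + 16 + 9 + 36 + 56 = 257 non-magenta chips altogether.
After those, each further chip must be magenta, so 257 + 3 = 260 draws guarantee 3 magenta chips.

260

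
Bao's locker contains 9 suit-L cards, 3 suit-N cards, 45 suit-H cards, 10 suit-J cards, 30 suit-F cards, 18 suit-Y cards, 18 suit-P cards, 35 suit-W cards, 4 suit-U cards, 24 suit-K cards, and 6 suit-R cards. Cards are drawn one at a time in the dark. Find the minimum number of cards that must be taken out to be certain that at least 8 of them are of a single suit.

The 11 suits are the holes; the cards drawn are the pigeons.
To avoid 8 of any one suit, the worst case takes at most 7 of each suit, or every card of a suit that has fewer than 7.
That gives 7 + 3 + 7 + 7 + 7 + 7 + 7 + 7 + 4 + 7 + 6 = 69 cards with no suit reaching 8.
The next card forces some suit to 8, so 69 + 1 = 70.

70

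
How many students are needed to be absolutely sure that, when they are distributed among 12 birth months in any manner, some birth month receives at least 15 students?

With 168 students one could put exactly 14 in each of the 12 birth months, and no birth month would reach 15.
One more student must land in a birth month that already has 14, giving it 15.
So 12 × 14 + 1 = 169 students are required.

169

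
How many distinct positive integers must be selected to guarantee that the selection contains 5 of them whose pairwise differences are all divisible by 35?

141

Integers whose pairwise differences are multiples of 35 are exactly those sharing a remainder mod 35. Pigeonhole: the 35 residue classes mod 35 are the pigeonholes.
With 140 integers one could put 4 in each residue class and have no class reach 5.
The 141st integer pushes some class to 5, so 35·4 + 1 = 141.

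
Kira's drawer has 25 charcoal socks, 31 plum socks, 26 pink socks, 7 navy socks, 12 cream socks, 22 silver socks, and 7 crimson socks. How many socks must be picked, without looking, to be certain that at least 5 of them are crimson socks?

128

In the worst case for collecting crimson socks, every non-crimson sock comes out first.
There are 25 + 31 + 26 + 7 + 12 + 22 = 123 non-crimson socks altogether.
After those, each further sock must be crimson, so 123 + 5 = 128 draws guarantee 5 crimson socks.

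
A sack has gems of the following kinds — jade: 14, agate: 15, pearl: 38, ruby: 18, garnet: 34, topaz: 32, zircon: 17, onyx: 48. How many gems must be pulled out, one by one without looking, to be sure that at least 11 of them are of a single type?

By the pigeonhole principle, the 8 types are the holes; the gems drawn are the pigeons.
To avoid 11 of any one type, the worst case takes at most 10 of each type.
That gives 10 + 10 + 10 + 10 + 10 + 10 + 10 + 10 = 80 gems with no type reaching 11.
The next gem forces some type to 11, so 80 + 1 = 81.

81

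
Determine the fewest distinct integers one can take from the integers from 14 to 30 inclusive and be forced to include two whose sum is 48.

12

Group the elements by complementary pair {x, 48−x}: {18,30}, {19,29}, {20,28}, …, giving 6 two-element pairs, the single value 24 (it cannot pair with itself since the integers are distinct), and 4 integers whose partner 48−x falls outside [14,30].
By the pigeonhole principle, treating each of those 11 groups as a pigeonhole, one can pick one integer per group — 11 integers — with no two summing to 48.
The 12th integer lands in an occupied pair, forcing a sum of 48.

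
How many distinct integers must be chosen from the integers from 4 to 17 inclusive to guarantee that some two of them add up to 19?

9

A set avoiding the sum 19 can contain at most one of each pair {x, 19−x}, plus the 2 elements whose complement lies outside the range.
The integers 10, …, 17 (8 of them) are such a set: any two sum to at least 10+11 = 21 > 19.
Any 9th integer completes one of the 6 pairs, so 9 choices force a sum of 19.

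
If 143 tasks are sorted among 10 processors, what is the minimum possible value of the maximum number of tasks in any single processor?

The 10 processors are the holes and the 143 tasks are the pigeons.
If every processor held at most 14 tasks, the total would be at most 10 × 14 = 140, which is less than 143.
So some processor holds at least ⌈143/10⌉ = 15 tasks.

15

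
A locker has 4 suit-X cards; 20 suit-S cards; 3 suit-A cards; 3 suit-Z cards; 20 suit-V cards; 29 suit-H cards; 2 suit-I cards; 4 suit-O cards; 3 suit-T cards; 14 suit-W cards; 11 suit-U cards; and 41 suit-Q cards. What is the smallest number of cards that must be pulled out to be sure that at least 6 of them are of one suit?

An adversary could hand out at most 5 cards per suit (6 suits run out sooner): 4 + 5 + 3 + 3 + 5 + 5 + 2 + 4 + 3 + 5 + 5 + 5 = 49 cards and still no suit has 6.
By pigeonhole, one more card lands in a suit already at 5, so 50 draws are enough and 49 are not.

50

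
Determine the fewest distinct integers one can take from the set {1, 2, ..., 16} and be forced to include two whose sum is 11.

Two chosen integers sum to 11 exactly when both halves of some pair {x, 11−x} with 1 ≤ x ≤ 11−x ≤ 10 are chosen — 5 such pairs.
The remaining 6 elements (those with no distinct partner in range) can never complete a 11-sum, so the worst case takes all of them and one from each pair: 6 + 5 = 11.
The 12th integer has to be the second member of some pair, so 11 + 1 = 12.

12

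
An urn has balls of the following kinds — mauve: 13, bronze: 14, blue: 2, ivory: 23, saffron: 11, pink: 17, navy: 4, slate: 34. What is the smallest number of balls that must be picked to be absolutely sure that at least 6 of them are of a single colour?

37

Put each drawn ball into a box by colour. The largest draw with every box below 6 takes min(count, 5) from each colour; colours with fewer than 5 contribute all they have.
Σ min(cᵢ, 5) = 5 + 5 + 2 + 5 + 5 + 5 + 4 + 5 = 36.
Draw number 36 + 1 = 37 must push one box to 6.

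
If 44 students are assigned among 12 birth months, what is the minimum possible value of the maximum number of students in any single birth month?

4

By pigeonhole, the 12 birth months are the holes and the 44 students are the pigeons.
If every birth month held at most 3 students, the total would be at most 12 × 3 = 36, which is less than 44.
So some birth month holds at least ⌈44/12⌉ = 4 students.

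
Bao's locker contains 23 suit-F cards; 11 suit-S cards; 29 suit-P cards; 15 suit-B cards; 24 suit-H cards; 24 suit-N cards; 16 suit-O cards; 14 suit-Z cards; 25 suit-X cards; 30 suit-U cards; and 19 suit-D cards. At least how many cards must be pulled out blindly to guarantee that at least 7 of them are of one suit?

67

An adversary could hand out at most 6 cards per suit: 6 + 6 + 6 + 6 + 6 + 6 + 6 + 6 + 6 + 6 + 6 = 66 cards and still no suit has 7.
One more card lands in a suit already at 6, so 67 draws are enough and 66 are not.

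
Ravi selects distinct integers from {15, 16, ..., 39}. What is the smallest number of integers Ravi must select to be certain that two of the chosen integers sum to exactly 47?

17

A set avoiding the sum 47 can contain at most one of each pair {x, 47−x}, plus the 7 elements whose complement lies outside the range.
The integers 24, …, 39 (16 of them) are such a set: any two sum to at least 24+25 = 49 > 47.
Any 17th integer completes one of the 9 pairs, so 17 choices force a sum of 47.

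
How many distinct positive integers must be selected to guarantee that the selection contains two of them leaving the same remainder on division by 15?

The 15 residue classes mod 15 are the pigeonholes.
With 15 integers one could put 1 in each residue class and have no class reach 2.
The 16th integer pushes some class to 2, so 15·1 + 1 = 16.

16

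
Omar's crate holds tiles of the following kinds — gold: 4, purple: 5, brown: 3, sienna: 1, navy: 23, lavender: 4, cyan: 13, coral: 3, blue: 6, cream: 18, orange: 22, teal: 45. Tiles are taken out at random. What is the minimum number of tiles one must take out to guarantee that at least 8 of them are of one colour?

62

The 12 colours are the holes; the tiles drawn are the pigeons.
To avoid 8 of any one colour, the worst case takes at most 7 of each colour, or every tile of a colour that has fewer than 7.
That gives 4 + 5 + 3 + 1 + 7 + 4 + 7 + 3 + 6 + 7 + 7 + 7 = 61 tiles with no colour reaching 8.
The next tile forces some colour to 8, so 61 + 1 = 62.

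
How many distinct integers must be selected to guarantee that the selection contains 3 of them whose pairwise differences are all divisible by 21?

43

Integers whose pairwise differences are multiples of 21 are exactly those sharing a remainder mod 21. The 21 residue classes mod 21 are the pigeonholes.
With 42 integers one could put 2 in each residue class and have no class reach 3.
The 43rd integer pushes some class to 3, so 21·2 + 1 = 43.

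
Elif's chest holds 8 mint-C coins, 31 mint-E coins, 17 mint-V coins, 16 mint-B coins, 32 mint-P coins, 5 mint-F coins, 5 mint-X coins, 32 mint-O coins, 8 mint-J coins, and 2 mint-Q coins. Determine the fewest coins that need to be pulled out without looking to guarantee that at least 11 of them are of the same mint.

79

By the pigeonhole principle, put each drawn coin into a box by mint. The largest draw with every box below 11 takes min(count, 10) from each mint; mints with fewer than 10 contribute all they have.
Σ min(cᵢ, 10) = 8 + 10 + 10 + 10 + 10 + 5 + 5 + 10 + 8 + 2 = 78.
Draw number 78 + 1 = 79 must push one box to 11.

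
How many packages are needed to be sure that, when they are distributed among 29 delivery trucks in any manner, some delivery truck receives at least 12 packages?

With 319 packages one could put exactly 11 in each of the 29 delivery trucks, and no delivery truck would reach 12.
Pigeonhole: one more package must land in a delivery truck that already has 11, giving it 12.
So 29 × 11 + 1 = 320 packages are required.

320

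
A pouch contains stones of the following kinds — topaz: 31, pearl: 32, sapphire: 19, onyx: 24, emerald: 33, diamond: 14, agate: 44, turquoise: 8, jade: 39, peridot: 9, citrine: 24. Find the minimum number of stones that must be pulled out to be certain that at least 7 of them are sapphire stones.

265

In the worst case for collecting sapphire stones, every non-sapphire stone comes out first.
There are 31 + 32 + 24 + 33 + 14 + 44 + 8 + 39 + 9 + 24 = 258 non-sapphire stones altogether.
After those, each further stone must be sapphire, so 258 + 7 = 265 draws guarantee 7 sapphire stones.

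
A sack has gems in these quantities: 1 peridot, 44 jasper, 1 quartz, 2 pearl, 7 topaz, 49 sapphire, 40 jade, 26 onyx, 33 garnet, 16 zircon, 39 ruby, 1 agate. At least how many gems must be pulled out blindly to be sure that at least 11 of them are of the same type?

Put each drawn gem into a box by type. The largest draw with every box below 11 takes min(count, 10) from each type; types with fewer than 10 contribute all they have.
Σ min(cᵢ, 10) = 1 + 10 + 1 + 2 + 7 + 10 + 10 + 10 + 10 + 10 + 10 + 1 = 82.
Draw number 82 + 1 = 83 must push one box to 11.

83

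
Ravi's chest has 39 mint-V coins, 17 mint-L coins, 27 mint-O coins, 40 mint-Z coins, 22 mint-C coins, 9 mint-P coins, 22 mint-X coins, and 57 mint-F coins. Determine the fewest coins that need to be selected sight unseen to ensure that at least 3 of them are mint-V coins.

In the worst case for collecting mint-V coins, every non-mint-V coin comes out first.
There are 17 + 27 + 40 + 22 + 9 + 22 + 57 = 194 non-mint-V coins altogether.
After those, each further coin must be mint-V, so 194 + 3 = 197 draws guarantee 3 mint-V coins.

197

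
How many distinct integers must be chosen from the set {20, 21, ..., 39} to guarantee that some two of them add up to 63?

13

Group the elements by complementary pair {x, 63−x}: {24,39}, {25,38}, {26,37}, …, giving 8 two-element pairs and 4 integers whose partner 63−x falls outside [20,39].
Treating each of those 12 groups as a pigeonhole, one can pick one integer per group — 12 integers — with no two summing to 63.
The 13th integer lands in an occupied pair, forcing a sum of 63.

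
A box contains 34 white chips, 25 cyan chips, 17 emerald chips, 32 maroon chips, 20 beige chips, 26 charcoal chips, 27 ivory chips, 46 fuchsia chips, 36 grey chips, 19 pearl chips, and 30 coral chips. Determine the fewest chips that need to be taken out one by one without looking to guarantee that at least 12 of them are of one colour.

122

The 11 colours are the holes; the chips drawn are the pigeons.
To avoid 12 of any one colour, the worst case takes at most 11 of each colour.
That gives 11 + 11 + 11 + 11 + 11 + 11 + 11 + 11 + 11 + 11 + 11 = 121 chips with no colour reaching 12.
The next chip forces some colour to 12, so 121 + 1 = 122.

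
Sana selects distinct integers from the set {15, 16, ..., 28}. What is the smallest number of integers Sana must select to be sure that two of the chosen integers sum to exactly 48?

11

Group the elements by complementary pair {x, 48−x}: {20,28}, {21,27}, {22,26}, …, giving 4 two-element pairs, the single value 24 (it cannot pair with itself since the integers are distinct), and 5 integers whose partner 48−x falls outside [15,28].
Treating each of those 10 groups as a pigeonhole, one can pick one integer per group — 10 integers — with no two summing to 48.
The 11th integer lands in an occupied pair, forcing a sum of 48.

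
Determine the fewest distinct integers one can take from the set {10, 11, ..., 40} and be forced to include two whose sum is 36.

24

Two chosen integers sum to 36 exactly when both halves of some pair {x, 36−x} with 10 ≤ x ≤ 36−x ≤ 26 are chosen — 8 such pairs.
The remaining 15 elements (those with no distinct partner in range) can never complete a 36-sum, so the worst case takes all of them and one from each pair: 15 + 8 = 23.
The 24th integer has to be the second member of some pair, so 23 + 1 = 24.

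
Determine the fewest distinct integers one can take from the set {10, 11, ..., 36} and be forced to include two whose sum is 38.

A set avoiding the sum 38 can contain at most one of each pair {x, 38−x}, plus the 9 elements whose complement lies outside the range or equal to its own complement.
The integers 19, …, 36 (18 of them) are such a set: any two sum to at least 19+20 = 39 > 38.
Pigeonhole: any 19th integer completes one of the 9 pairs, so 19 choices force a sum of 38.

19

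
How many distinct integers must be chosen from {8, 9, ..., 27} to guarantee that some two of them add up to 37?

Group the elements by complementary pair {x, 37−x}: {10,27}, {11,26}, {12,25}, …, giving 9 two-element pairs and 2 integers whose partner 37−x falls outside [8,27].
By the pigeonhole principle, treating each of those 11 groups as a pigeonhole, one can pick one integer per group — 11 integers — with no two summing to 37.
The 12th integer lands in an occupied pair, forcing a sum of 37.

12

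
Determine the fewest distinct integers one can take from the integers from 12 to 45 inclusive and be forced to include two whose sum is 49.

22

Group the elements by complementary pair {x, 49−x}: {12,37}, {13,36}, {14,35}, …, giving 13 two-element pairs and 8 integers whose partner 49−x falls outside [12,45].
By the pigeonhole principle, treating each of those 21 groups as a pigeonhole, one can pick one integer per group — 21 integers — with no two summing to 49.
The 22nd integer lands in an occupied pair, forcing a sum of 49.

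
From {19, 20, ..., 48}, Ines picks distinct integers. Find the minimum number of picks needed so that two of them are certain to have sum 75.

Two chosen integers sum to 75 exactly when both halves of some pair {x, 75−x} with 27 ≤ x ≤ 75−x ≤ 48 are chosen — 11 such pairs.
The remaining 8 elements (those with no distinct partner in range) can never complete a 75-sum, so the worst case takes all of them and one from each pair: 8 + 11 = 19.
Pigeonhole: the 20th integer has to be the second member of some pair, so 19 + 1 = 20.

20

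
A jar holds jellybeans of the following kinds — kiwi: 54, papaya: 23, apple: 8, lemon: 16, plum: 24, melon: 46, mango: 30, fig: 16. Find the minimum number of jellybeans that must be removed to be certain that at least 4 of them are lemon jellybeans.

In the worst case for collecting lemon jellybeans, every non-lemon jellybean comes out first.
There are 54 + 23 + 8 + 24 + 46 + 30 + 16 = 201 non-lemon jellybeans altogether.
After those, each further jellybean must be lemon, so 201 + 4 = 205 draws guarantee 4 lemon jellybeans.

205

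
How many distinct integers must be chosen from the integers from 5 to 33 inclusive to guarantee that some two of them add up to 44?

19

Two chosen integers sum to 44 exactly when both halves of some pair {x, 44−x} with 11 ≤ x ≤ 44−x ≤ 33 are chosen — 11 such pairs.
The remaining 7 elements (those with no distinct partner in range) can never complete a 44-sum, so the worst case takes all of them and one from each pair: 7 + 11 = 18.
The 19th integer has to be the second member of some pair, so 18 + 1 = 19.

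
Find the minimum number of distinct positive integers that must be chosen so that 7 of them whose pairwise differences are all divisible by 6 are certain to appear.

Integers whose pairwise differences are multiples of 6 are exactly those sharing a remainder mod 6. By pigeonhole, the 6 residue classes mod 6 are the pigeonholes.
With 36 integers one could put 6 in each residue class and have no class reach 7.
The 37th integer pushes some class to 7, so 6·6 + 1 = 37.

37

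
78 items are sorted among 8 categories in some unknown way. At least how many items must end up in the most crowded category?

The 8 categories are the holes and the 78 items are the pigeons.
If every category held at most 9 items, the total would be at most 8 × 9 = 72, which is less than 78.
So some category holds at least ⌈78/8⌉ = 10 items.

10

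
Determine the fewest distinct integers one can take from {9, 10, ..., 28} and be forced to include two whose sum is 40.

A set avoiding the sum 40 can contain at most one of each pair {x, 40−x}, plus the 4 elements whose complement lies outside the range or equal to its own complement.
The integers 9, …, 20 (12 of them) are such a set: any two sum to at least 9+10 = 19 and at most 19+20 = 39 < 40.
Any 13th integer completes one of the 8 pairs, so 13 choices force a sum of 40.

13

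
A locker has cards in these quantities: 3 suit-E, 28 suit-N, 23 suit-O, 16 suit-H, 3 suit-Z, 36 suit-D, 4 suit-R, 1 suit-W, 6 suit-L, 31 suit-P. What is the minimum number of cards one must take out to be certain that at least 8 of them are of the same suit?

An adversary could hand out at most 7 cards per suit (5 suits run out sooner): 3 + 7 + 7 + 7 + 3 + 7 + 4 + 1 + 6 + 7 = 52 cards and still no suit has 8.
By the pigeonhole principle, one more card lands in a suit already at 7, so 53 draws are enough and 52 are not.

53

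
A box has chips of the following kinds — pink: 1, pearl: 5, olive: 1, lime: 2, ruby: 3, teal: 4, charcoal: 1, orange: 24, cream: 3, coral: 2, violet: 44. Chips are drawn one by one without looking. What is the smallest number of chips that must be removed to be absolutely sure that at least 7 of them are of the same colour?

35

The 11 colours are the holes; the chips drawn are the pigeons.
To avoid 7 of any one colour, the worst case takes at most 6 of each colour, or every chip of a colour that has fewer than 6.
That gives 1 + 5 + 1 + 2 + 3 + 4 + 1 + 6 + 3 + 2 + 6 = 34 chips with no colour reaching 7.
The next chip forces some colour to 7, so 34 + 1 = 35.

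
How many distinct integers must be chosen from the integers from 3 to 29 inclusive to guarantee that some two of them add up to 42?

A set avoiding the sum 42 can contain at most one of each pair {x, 42−x}, plus the 11 elements whose complement lies outside the range or equal to its own complement.
The integers 3, …, 21 (19 of them) are such a set: any two sum to at least 3+4 = 7 and at most 20+21 = 41 < 42.
Any 20th integer completes one of the 8 pairs, so 20 choices force a sum of 42.

20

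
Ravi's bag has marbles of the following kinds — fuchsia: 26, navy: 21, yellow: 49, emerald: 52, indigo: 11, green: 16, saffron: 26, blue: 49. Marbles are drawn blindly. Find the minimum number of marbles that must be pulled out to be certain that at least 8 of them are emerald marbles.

In the worst case for collecting emerald marbles, every non-emerald marble comes out first.
There are 26 + 21 + 49 + 11 + 16 + 26 + 49 = 198 non-emerald marbles altogether.
After those, each further marble must be emerald, so 198 + 8 = 206 draws guarantee 8 emerald marbles.

206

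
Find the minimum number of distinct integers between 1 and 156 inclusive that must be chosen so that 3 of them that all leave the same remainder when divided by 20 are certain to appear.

41

By the pigeonhole principle, the 20 residue classes mod 20 are the pigeonholes.
With 40 integers one could put 2 in each residue class and have no class reach 3.
The 41st integer pushes some class to 3, so 20·2 + 1 = 41.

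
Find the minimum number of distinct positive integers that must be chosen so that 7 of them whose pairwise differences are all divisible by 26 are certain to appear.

157

Integers whose pairwise differences are multiples of 26 are exactly those sharing a remainder mod 26. The 26 residue classes mod 26 are the pigeonholes.
With 156 integers one could put 6 in each residue class and have no class reach 7.
The 157th integer pushes some class to 7, so 26·6 + 1 = 157.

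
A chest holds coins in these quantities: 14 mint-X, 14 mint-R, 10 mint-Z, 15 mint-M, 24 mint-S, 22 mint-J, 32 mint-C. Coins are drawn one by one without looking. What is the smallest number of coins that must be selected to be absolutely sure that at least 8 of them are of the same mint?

By pigeonhole, the 7 mints are the holes; the coins drawn are the pigeons.
To avoid 8 of any one mint, the worst case takes at most 7 of each mint.
That gives 7 + 7 + 7 + 7 + 7 + 7 + 7 = 49 coins with no mint reaching 8.
The next coin forces some mint to 8, so 49 + 1 = 50.

50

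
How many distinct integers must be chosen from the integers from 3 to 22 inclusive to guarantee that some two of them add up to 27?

12

Group the elements by complementary pair {x, 27−x}: {5,22}, {6,21}, {7,20}, …, giving 9 two-element pairs and 2 integers whose partner 27−x falls outside [3,22].
Pigeonhole: treating each of those 11 groups as a pigeonhole, one can pick one integer per group — 11 integers — with no two summing to 27.
The 12th integer lands in an occupied pair, forcing a sum of 27.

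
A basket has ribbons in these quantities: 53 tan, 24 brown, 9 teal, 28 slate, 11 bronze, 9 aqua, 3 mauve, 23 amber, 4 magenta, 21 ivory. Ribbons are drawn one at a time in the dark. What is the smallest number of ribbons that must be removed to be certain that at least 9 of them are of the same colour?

72

By pigeonhole, put each drawn ribbon into a box by colour. The largest draw with every box below 9 takes min(count, 8) from each colour; colours with fewer than 8 contribute all they have.
Σ min(cᵢ, 8) = 8 + 8 + 8 + 8 + 8 + 8 + 3 + 8 + 4 + 8 = 71.
Draw number 71 + 1 = 72 must push one box to 9.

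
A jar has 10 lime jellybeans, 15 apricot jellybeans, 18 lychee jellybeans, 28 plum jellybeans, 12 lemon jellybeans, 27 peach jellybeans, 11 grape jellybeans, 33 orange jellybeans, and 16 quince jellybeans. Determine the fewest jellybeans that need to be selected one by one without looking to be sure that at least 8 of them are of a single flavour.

Put each drawn jellybean into a box by flavour. The largest draw with every box below 8 takes min(count, 7) from each flavour.
Σ min(cᵢ, 7) = 7 + 7 + 7 + 7 + 7 + 7 + 7 + 7 + 7 = 63.
Draw number 63 + 1 = 64 must push one box to 8.

64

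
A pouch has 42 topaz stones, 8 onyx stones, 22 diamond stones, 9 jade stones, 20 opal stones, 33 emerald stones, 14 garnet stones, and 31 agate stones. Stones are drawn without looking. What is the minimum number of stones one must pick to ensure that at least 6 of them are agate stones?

In the worst case for collecting agate stones, every non-agate stone comes out first.
There are 42 + 8 + 22 + 9 + 20 + 33 + 14 = 148 non-agate stones altogether.
After those, each further stone must be agate, so 148 + 6 = 154 draws guarantee 6 agate stones.

154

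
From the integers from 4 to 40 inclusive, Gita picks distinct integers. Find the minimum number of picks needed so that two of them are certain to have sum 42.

Group the elements by complementary pair {x, 42−x}: {4,38}, {5,37}, {6,36}, …, giving 17 two-element pairs, the single value 21 (it cannot pair with itself since the integers are distinct), and 2 integers whose partner 42−x falls outside [4,40].
By pigeonhole, treating each of those 20 groups as a pigeonhole, one can pick one integer per group — 20 integers — with no two summing to 42.
The 21st integer lands in an occupied pair, forcing a sum of 42.

21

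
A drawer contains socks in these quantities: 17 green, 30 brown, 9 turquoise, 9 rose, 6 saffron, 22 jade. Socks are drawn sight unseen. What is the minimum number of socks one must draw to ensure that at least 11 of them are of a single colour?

55

Pigeonhole: put each drawn sock into a box by colour. The largest draw with every box below 11 takes min(count, 10) from each colour; colours with fewer than 10 contribute all they have.
Σ min(cᵢ, 10) = 10 + 10 + 9 + 9 + 6 + 10 = 54.
Draw number 54 + 1 = 55 must push one box to 11.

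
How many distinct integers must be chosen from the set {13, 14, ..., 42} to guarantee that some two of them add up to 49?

Group the elements by complementary pair {x, 49−x}: {13,36}, {14,35}, {15,34}, …, giving 12 two-element pairs and 6 integers whose partner 49−x falls outside [13,42].
Treating each of those 18 groups as a pigeonhole, one can pick one integer per group — 18 integers — with no two summing to 49.
The 19th integer lands in an occupied pair, forcing a sum of 49.

19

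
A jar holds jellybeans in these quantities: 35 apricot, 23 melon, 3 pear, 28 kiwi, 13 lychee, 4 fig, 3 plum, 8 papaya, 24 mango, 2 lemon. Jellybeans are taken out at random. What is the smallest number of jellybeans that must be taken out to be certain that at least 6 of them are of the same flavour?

Pigeonhole: the 10 flavours are the holes; the jellybeans drawn are the pigeons.
To avoid 6 of any one flavour, the worst case takes at most 5 of each flavour, or every jellybean of a flavour that has fewer than 5.
That gives 5 + 5 + 3 + 5 + 5 + 4 + 3 + 5 + 5 + 2 = 42 jellybeans with no flavour reaching 6.
The next jellybean forces some flavour to 6, so 42 + 1 = 43.

43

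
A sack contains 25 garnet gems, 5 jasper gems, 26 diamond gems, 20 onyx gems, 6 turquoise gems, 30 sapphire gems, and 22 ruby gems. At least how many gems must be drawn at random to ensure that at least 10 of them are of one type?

Put each drawn gem into a box by type. The largest draw with every box below 10 takes min(count, 9) from each type; types with fewer than 9 contribute all they have.
Σ min(cᵢ, 9) = 9 + 5 + 9 + 9 + 6 + 9 + 9 = 56.
Draw number 56 + 1 = 57 must push one box to 10.

57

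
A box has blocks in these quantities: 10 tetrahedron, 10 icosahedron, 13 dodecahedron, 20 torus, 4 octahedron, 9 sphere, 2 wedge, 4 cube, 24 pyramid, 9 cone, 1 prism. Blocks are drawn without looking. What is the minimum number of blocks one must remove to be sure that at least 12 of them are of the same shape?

83

Pigeonhole: the 11 shapes are the holes; the blocks drawn are the pigeons.
To avoid 12 of any one shape, the worst case takes at most 11 of each shape, or every block of a shape that has fewer than 11.
That gives 10 + 10 + 11 + 11 + 4 + 9 + 2 + 4 + 11 + 9 + 1 = 82 blocks with no shape reaching 12.
The next block forces some shape to 12, so 82 + 1 = 83.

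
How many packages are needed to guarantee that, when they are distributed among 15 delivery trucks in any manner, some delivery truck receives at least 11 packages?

With 150 packages one could put exactly 10 in each of the 15 delivery trucks, and no delivery truck would reach 11.
One more package must land in a delivery truck that already has 10, giving it 11.
So 15 × 10 + 1 = 151 packages are required.

151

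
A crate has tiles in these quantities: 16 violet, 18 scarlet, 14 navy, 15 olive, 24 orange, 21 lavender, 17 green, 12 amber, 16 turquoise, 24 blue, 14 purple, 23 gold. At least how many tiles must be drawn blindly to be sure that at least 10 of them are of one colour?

Put each drawn tile into a box by colour. The largest draw with every box below 10 takes min(count, 9) from each colour.
Σ min(cᵢ, 9) = 9 + 9 + 9 + 9 + 9 + 9 + 9 + 9 + 9 + 9 + 9 + 9 = 108.
Draw number 108 + 1 = 109 must push one box to 10.

109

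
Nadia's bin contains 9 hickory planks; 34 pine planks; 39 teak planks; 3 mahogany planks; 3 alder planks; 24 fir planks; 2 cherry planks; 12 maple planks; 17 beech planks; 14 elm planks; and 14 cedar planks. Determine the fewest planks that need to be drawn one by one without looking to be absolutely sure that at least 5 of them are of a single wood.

41

Put each drawn plank into a box by wood. The largest draw with every box below 5 takes min(count, 4) from each wood; woods with fewer than 4 contribute all they have.
Σ min(cᵢ, 4) = 4 + 4 + 4 + 3 + 3 + 4 + 2 + 4 + 4 + 4 + 4 = 40.
Draw number 40 + 1 = 41 must push one box to 5.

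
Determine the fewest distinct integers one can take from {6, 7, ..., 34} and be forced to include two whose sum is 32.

20

Group the elements by complementary pair {x, 32−x}: {6,26}, {7,25}, {8,24}, …, giving 10 two-element pairs, the single value 16 (it cannot pair with itself since the integers are distinct), and 8 integers whose partner 32−x falls outside [6,34].
Treating each of those 19 groups as a pigeonhole, one can pick one integer per group — 19 integers — with no two summing to 32.
The 20th integer lands in an occupied pair, forcing a sum of 32.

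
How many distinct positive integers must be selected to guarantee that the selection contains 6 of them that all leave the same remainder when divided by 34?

The 34 residue classes mod 34 are the pigeonholes.
With 170 integers one could put 5 in each residue class and have no class reach 6.
The 171st integer pushes some class to 6, so 34·5 + 1 = 171.

171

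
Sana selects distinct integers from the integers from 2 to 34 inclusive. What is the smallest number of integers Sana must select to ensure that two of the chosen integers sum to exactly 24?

Group the elements by complementary pair {x, 24−x}: {2,22}, {3,21}, {4,20}, …, giving 10 two-element pairs; the single value 12 (it cannot pair with itself since the integers are distinct); and 12 integers whose partner 24−x falls outside [2,34].
Pigeonhole: treating each of those 23 groups as a pigeonhole, one can pick one integer per group — 23 integers — with no two summing to 24.
The 24th integer lands in an occupied pair, forcing a sum of 24.

24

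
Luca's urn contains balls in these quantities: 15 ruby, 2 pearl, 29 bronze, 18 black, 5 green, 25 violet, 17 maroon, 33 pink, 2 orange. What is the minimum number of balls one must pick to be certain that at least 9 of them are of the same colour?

58

Put each drawn ball into a box by colour. The largest draw with every box below 9 takes min(count, 8) from each colour; colours with fewer than 8 contribute all they have.
Σ min(cᵢ, 8) = 8 + 2 + 8 + 8 + 5 + 8 + 8 + 8 + 2 = 57.
Draw number 57 + 1 = 58 must push one box to 9.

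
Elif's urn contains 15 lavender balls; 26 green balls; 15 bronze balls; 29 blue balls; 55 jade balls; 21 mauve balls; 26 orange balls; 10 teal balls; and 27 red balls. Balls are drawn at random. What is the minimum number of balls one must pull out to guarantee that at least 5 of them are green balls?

203

In the worst case for collecting green balls, every non-green ball comes out first.
There are 15 + 15 + 29 + 55 + 21 + 26 + 10 + 27 = 198 non-green balls altogether.
After those, each further ball must be green, so 198 + 5 = 203 draws guarantee 5 green balls.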